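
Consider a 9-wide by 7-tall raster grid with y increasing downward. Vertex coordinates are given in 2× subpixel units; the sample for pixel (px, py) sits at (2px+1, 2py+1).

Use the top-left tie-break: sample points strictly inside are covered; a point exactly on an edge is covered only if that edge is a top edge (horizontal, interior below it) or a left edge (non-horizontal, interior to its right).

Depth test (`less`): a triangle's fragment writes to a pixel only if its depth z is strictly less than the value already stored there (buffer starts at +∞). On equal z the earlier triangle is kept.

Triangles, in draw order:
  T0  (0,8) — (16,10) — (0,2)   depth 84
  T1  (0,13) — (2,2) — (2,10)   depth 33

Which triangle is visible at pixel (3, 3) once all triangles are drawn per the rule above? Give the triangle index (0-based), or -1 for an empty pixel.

T0:
  2·area = 96  (B↔C swapped to make it positive)
  edge (0, 8)→(0, 2): d=(0,-6) top-left  bias=+0
  edge (0, 2)→(16, 10): d=(16,8) right/bottom  bias=-1
  edge (16, 10)→(0, 8): d=(-16,-2) top-left  bias=+0
    (0,1)@(1, 3): e=[6,8,82] → #
    (1,1)@(3, 3): e=[18,-8,86] → ·
    (0,2)@(1, 5): e=[6,40,50] → #
    (1,2)@(3, 5): e=[18,24,54] → #
    (2,2)@(5, 5): e=[30,8,58] → #
    (3,2)@(7, 5): e=[42,-8,62] → ·
    (0,3)@(1, 7): e=[6,72,18] → #
    (3,3)@(7, 7): e=[42,24,30] → #
    (4,3)@(9, 7): e=[54,8,34] → #
    (5,3)@(11, 7): e=[66,-8,38] → ·
    (0,4)@(1, 9): e=[6,104,-14] → ·
    (1,4)@(3, 9): e=[18,88,-10] → ·
  covered (12 px):
    · · · · · · · · ·
    # · · · · · · · ·
    # # # · · · · · ·
    # # # # # · · · ·
    · · · · # # # · ·
    · · · · · · · · ·
    · · · · · · · · ·
T1:
  2·area = 16
  edge (0, 13)→(2, 2): d=(2,-11) top-left  bias=+0
  edge (2, 2)→(2, 10): d=(0,8) right/bottom  bias=-1
  edge (2, 10)→(0, 13): d=(-2,3) right/bottom  bias=-1
    (0,4)@(1, 9): e=[3,8,5] → #
    (1,4)@(3, 9): e=[25,-8,-1] → ·
    (0,5)@(1, 11): e=[7,8,1] → #
    (1,5)@(3, 11): e=[29,-8,-5] → ·
    (0,6)@(1, 13): e=[11,8,-3] → ·
  covered (2 px):
    · · · · · · · · ·
    · · · · · · · · ·
    · · · · · · · · ·
    · · · · · · · · ·
    # · · · · · · · ·
    # · · · · · · · ·
    · · · · · · · · ·

Z-buffer (winner per pixel, '.' = empty):
  . . . . . . . . .
  0 . . . . . . . .
  0 0 0 . . . . . .
  0 0 0 0 0 . . . .
  1 . . . 0 0 0 . .
  1 . . . . . . . .
  . . . . . . . . .

Answer: 0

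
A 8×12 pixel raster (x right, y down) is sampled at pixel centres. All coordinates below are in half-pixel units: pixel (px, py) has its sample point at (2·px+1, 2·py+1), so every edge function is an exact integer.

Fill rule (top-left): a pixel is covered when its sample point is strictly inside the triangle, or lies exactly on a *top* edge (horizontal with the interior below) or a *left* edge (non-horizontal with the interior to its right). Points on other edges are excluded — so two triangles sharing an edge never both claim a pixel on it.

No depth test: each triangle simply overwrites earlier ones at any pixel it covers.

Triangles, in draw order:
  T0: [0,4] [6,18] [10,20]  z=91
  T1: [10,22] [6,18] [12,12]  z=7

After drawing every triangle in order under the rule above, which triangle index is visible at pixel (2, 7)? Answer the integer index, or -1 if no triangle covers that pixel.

T0:
  2·area = 44  (B↔C swapped to make it positive)
  edge (0, 4)→(10, 20): d=(10,16) right/bottom  bias=-1
  edge (10, 20)→(6, 18): d=(-4,-2) top-left  bias=+0
  edge (6, 18)→(0, 4): d=(-6,-14) top-left  bias=+0
    (1,4)@(3, 9): e=[2,30,12] → X
    (2,4)@(5, 9): e=[-30,34,40] → .
    (1,5)@(3, 11): e=[22,22,0] → X  [on edge]
    (2,5)@(5, 11): e=[-10,26,28] → .
    (1,6)@(3, 13): e=[42,14,-12] → .
    (2,6)@(5, 13): e=[10,18,16] → X
    (3,6)@(7, 13): e=[-22,22,44] → .
    (2,7)@(5, 15): e=[30,10,4] → X
    (3,7)@(7, 15): e=[-2,14,32] → .
    (2,8)@(5, 17): e=[50,2,-8] → .
    (3,8)@(7, 17): e=[18,6,20] → X
    (4,8)@(9, 17): e=[-14,10,48] → .
  covered (6 px):
    . . . . . . . .
    . . . . . . . .
    . . . . . . . .
    . . . . . . . .
    . X . . . . . .
    . X . . . . . .
    . . X . . . . .
    . . X . . . . .
    . . . X . . . .
    . . . . X . . .
    . . . . . . . .
    . . . . . . . .
T1:
  2·area = 48
  edge (10, 22)→(6, 18): d=(-4,-4) top-left  bias=+0
  edge (6, 18)→(12, 12): d=(6,-6) top-left  bias=+0
  edge (12, 12)→(10, 22): d=(-2,10) right/bottom  bias=-1
    (6,3)@(13, 7): e=[72,-24,0] → .  [on edge]
    (7,4)@(15, 9): e=[72,0,-24] → .  [on edge]
    (6,5)@(13, 11): e=[56,0,-8] → .  [on edge]
    (0,6)@(1, 13): e=[0,-60,108] → .  [on edge]
    (5,6)@(11, 13): e=[40,0,8] → X  [on edge]
    (6,6)@(13, 13): e=[48,12,-12] → .
    (1,7)@(3, 15): e=[0,-36,84] → .  [on edge]
    (4,7)@(9, 15): e=[24,0,24] → X  [on edge]
    (6,7)@(13, 15): e=[40,24,-16] → .
    (2,8)@(5, 17): e=[0,-12,60] → .  [on edge]
    (3,8)@(7, 17): e=[8,0,40] → X  [on edge]
    (5,8)@(11, 17): e=[24,24,0] → .  [on edge]
    (2,9)@(5, 19): e=[-8,0,56] → .  [on edge]
    (3,9)@(7, 19): e=[0,12,36] → X  [on edge]
    (1,10)@(3, 21): e=[-24,0,72] → .  [on edge]
    (4,10)@(9, 21): e=[0,36,12] → X  [on edge]
    (0,11)@(1, 23): e=[-40,0,88] → .  [on edge]
    (5,11)@(11, 23): e=[0,60,-12] → .  [on edge]
  covered (8 px):
    . . . . . . . .
    . . . . . . . .
    . . . . . . . .
    . . . . . . . .
    . . . . . . . .
    . . . . . . . .
    . . . . . X . .
    . . . . X X . .
    . . . X X . . .
    . . . X X . . .
    . . . . X . . .
    . . . . . . . .

Z-buffer (winner per pixel, '.' = empty):
  . . . . . . . .
  . . . . . . . .
  . . . . . . . .
  . . . . . . . .
  . 0 . . . . . .
  . 0 . . . . . .
  . . 0 . . 1 . .
  . . 0 . 1 1 . .
  . . . 1 1 . . .
  . . . 1 1 . . .
  . . . . 1 . . .
  . . . . . . . .

Result: 0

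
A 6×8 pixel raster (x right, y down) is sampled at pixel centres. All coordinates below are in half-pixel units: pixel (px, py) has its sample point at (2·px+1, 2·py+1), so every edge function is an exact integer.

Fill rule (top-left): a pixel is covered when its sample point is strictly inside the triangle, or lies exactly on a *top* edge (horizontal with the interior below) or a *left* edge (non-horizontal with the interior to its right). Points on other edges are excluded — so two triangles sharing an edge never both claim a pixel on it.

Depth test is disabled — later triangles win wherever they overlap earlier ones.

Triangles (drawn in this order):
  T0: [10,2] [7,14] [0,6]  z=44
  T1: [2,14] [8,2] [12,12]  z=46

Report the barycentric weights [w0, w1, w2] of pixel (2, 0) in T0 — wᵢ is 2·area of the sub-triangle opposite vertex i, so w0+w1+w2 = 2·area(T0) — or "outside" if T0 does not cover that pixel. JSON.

T0:
  2·area = 108
  edge (10, 2)→(7, 14): d=(-3,12) right/bottom  bias=-1
  edge (7, 14)→(0, 6): d=(-7,-8) top-left  bias=+0
  edge (0, 6)→(10, 2): d=(10,-4) top-left  bias=+0
    (4,1)@(9, 3): e=[9,93,6] → #
    (5,1)@(11, 3): e=[-15,109,14] → ·
    (1,2)@(3, 5): e=[75,31,2] → #
    (2,2)@(5, 5): e=[51,47,10] → #
    (3,2)@(7, 5): e=[27,63,18] → #
    (5,2)@(11, 5): e=[-21,95,34] → ·
    (0,3)@(1, 7): e=[93,1,14] → #
    (4,3)@(9, 7): e=[-3,65,46] → ·
    (0,4)@(1, 9): e=[87,-13,34] → ·
    (1,4)@(3, 9): e=[63,3,42] → #
    (4,4)@(9, 9): e=[-9,51,66] → ·
    (1,5)@(3, 11): e=[57,-11,62] → ·
  covered (15 px):
    · · · · · ·
    · · · · # ·
    · # # # # ·
    # # # # · ·
    · # # # · ·
    · · # # · ·
    · · · # · ·
    · · · · · ·
T1:
  2·area = 108
  edge (2, 14)→(8, 2): d=(6,-12) top-left  bias=+0
  edge (8, 2)→(12, 12): d=(4,10) right/bottom  bias=-1
  edge (12, 12)→(2, 14): d=(-10,2) right/bottom  bias=-1
    (3,2)@(7, 5): e=[6,22,80] → #
    (4,2)@(9, 5): e=[30,2,76] → #
    (5,2)@(11, 5): e=[54,-18,72] → ·
    (3,3)@(7, 7): e=[18,30,60] → #
    (5,3)@(11, 7): e=[66,-10,52] → ·
    (2,4)@(5, 9): e=[6,58,44] → #
    (5,4)@(11, 9): e=[78,-2,32] → ·
    (2,5)@(5, 11): e=[18,66,24] → #
    (5,5)@(11, 11): e=[90,6,12] → #
    (1,6)@(3, 13): e=[6,94,8] → #
    (3,6)@(7, 13): e=[54,54,0] → ·  [on edge]
    (4,6)@(9, 13): e=[78,34,-4] → ·
  covered (13 px):
    · · · · · ·
    · · · · · ·
    · · · # # ·
    · · · # # ·
    · · # # # ·
    · · # # # #
    · # # · · ·
    · · · · · ·

Final: "outside"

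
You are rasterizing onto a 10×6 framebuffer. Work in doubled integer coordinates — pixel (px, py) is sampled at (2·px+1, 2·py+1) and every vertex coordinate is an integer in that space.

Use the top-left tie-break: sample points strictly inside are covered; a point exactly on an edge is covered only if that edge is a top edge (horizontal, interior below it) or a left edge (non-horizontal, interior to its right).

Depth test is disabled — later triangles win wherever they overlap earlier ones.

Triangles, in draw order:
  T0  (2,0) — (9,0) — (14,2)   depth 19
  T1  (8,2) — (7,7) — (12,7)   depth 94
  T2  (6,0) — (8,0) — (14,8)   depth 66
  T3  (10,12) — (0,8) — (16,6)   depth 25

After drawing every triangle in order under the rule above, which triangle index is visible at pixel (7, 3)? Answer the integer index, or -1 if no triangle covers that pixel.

T0:
  2·area = 14
  edge (2, 0)→(9, 0): d=(7,0) top-left  bias=+0
  edge (9, 0)→(14, 2): d=(5,2) right/bottom  bias=-1
  edge (14, 2)→(2, 0): d=(-12,-2) top-left  bias=+0
    (4,0)@(9, 1): e=[7,5,2] → X
    (5,0)@(11, 1): e=[7,1,6] → X
    (6,0)@(13, 1): e=[7,-3,10] → .
    (4,1)@(9, 3): e=[21,15,-22] → .
    (5,1)@(11, 3): e=[21,11,-18] → .
  covered (2 px):
    . . . . X X . . . .
    . . . . . . . . . .
    . . . . . . . . . .
    . . . . . . . . . .
    . . . . . . . . . .
    . . . . . . . . . .
T1:
  2·area = 25  (B↔C swapped to make it positive)
  edge (8, 2)→(12, 7): d=(4,5) right/bottom  bias=-1
  edge (12, 7)→(7, 7): d=(-5,0) right/bottom  bias=-1
  edge (7, 7)→(8, 2): d=(1,-5) top-left  bias=+0
    (4,2)@(9, 5): e=[7,10,8] → X
    (5,2)@(11, 5): e=[-3,10,18] → .
    (0,3)@(1, 7): e=[55,0,-30] → .  [on edge]
    (1,3)@(3, 7): e=[45,0,-20] → .  [on edge]
    (2,3)@(5, 7): e=[35,0,-10] → .  [on edge]
    (3,3)@(7, 7): e=[25,0,0] → .  [on edge]
    (4,3)@(9, 7): e=[15,0,10] → .  [on edge]
    (5,3)@(11, 7): e=[5,0,20] → .  [on edge]
    (6,3)@(13, 7): e=[-5,0,30] → .  [on edge]
    (7,3)@(15, 7): e=[-15,0,40] → .  [on edge]
    (8,3)@(17, 7): e=[-25,0,50] → .  [on edge]
    (9,3)@(19, 7): e=[-35,0,60] → .  [on edge]
  covered (1 px):
    . . . . . . . . . .
    . . . . . . . . . .
    . . . . X . . . . .
    . . . . . . . . . .
    . . . . . . . . . .
    . . . . . . . . . .
T2:
  2·area = 16
  edge (6, 0)→(8, 0): d=(2,0) top-left  bias=+0
  edge (8, 0)→(14, 8): d=(6,8) right/bottom  bias=-1
  edge (14, 8)→(6, 0): d=(-8,-8) top-left  bias=+0
    (3,0)@(7, 1): e=[2,14,0] → X  [on edge]
    (4,0)@(9, 1): e=[2,-2,16] → .
    (3,1)@(7, 3): e=[6,26,-16] → .
    (4,1)@(9, 3): e=[6,10,0] → X  [on edge]
    (5,1)@(11, 3): e=[6,-6,16] → .
    (4,2)@(9, 5): e=[10,22,-16] → .
    (5,2)@(11, 5): e=[10,6,0] → X  [on edge]
    (6,2)@(13, 5): e=[10,-10,16] → .
    (5,3)@(11, 7): e=[14,18,-16] → .
    (6,3)@(13, 7): e=[14,2,0] → X  [on edge]
    (7,3)@(15, 7): e=[14,-14,16] → .
    (6,4)@(13, 9): e=[18,14,-16] → .
    (7,4)@(15, 9): e=[18,-2,0] → .  [on edge]
    (8,5)@(17, 11): e=[22,-6,0] → .  [on edge]
  covered (4 px):
    . . . X . . . . . .
    . . . . X . . . . .
    . . . . . X . . . .
    . . . . . . X . . .
    . . . . . . . . . .
    . . . . . . . . . .
T3:
  2·area = 84
  edge (10, 12)→(0, 8): d=(-10,-4) top-left  bias=+0
  edge (0, 8)→(16, 6): d=(16,-2) top-left  bias=+0
  edge (16, 6)→(10, 12): d=(-6,6) right/bottom  bias=-1
    (9,1)@(19, 3): e=[126,-42,0] → .  [on edge]
    (8,2)@(17, 5): e=[98,-14,0] → .  [on edge]
    (4,3)@(9, 7): e=[46,2,36] → X
    (5,3)@(11, 7): e=[54,6,24] → X
    (6,3)@(13, 7): e=[62,10,12] → X
    (7,3)@(15, 7): e=[70,14,0] → .  [on edge]
    (1,4)@(3, 9): e=[2,22,60] → X
    (2,4)@(5, 9): e=[10,26,48] → X
    (3,4)@(7, 9): e=[18,30,36] → X
    (6,4)@(13, 9): e=[42,42,0] → .  [on edge]
    (1,5)@(3, 11): e=[-18,54,48] → .
    (2,5)@(5, 11): e=[-10,58,36] → .
    (5,5)@(11, 11): e=[14,70,0] → .  [on edge]
  covered (9 px):
    . . . . . . . . . .
    . . . . . . . . . .
    . . . . . . . . . .
    . . . . X X X . . .
    . X X X X X . . . .
    . . . . X . . . . .

Z-buffer (winner per pixel, '.' = empty):
  . . . 2 0 0 . . . .
  . . . . 2 . . . . .
  . . . . 1 2 . . . .
  . . . . 3 3 3 . . .
  . 3 3 3 3 3 . . . .
  . . . . 3 . . . . .

Result: -1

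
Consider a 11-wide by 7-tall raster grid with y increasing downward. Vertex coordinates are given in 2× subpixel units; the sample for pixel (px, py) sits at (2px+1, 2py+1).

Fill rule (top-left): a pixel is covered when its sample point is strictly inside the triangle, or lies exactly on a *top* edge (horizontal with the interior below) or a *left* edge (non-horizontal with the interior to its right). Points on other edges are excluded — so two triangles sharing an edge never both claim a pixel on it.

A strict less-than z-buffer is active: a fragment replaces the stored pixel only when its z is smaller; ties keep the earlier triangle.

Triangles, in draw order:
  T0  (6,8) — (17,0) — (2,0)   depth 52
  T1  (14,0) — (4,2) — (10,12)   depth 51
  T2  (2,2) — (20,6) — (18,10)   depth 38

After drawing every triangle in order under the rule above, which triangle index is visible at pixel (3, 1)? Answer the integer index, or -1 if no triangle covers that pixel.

T0:
  2·area = 120  (B↔C swapped to make it positive)
  edge (6, 8)→(2, 0): d=(-4,-8) top-left  bias=+0
  edge (2, 0)→(17, 0): d=(15,0) top-left  bias=+0
  edge (17, 0)→(6, 8): d=(-11,8) right/bottom  bias=-1
    (1,0)@(3, 1): e=[4,15,101] → █
    (2,0)@(5, 1): e=[20,15,85] → █
    (3,0)@(7, 1): e=[36,15,69] → █
    (4,0)@(9, 1): e=[52,15,53] → █
    (5,0)@(11, 1): e=[68,15,37] → █
    (6,0)@(13, 1): e=[84,15,21] → █
    (7,0)@(15, 1): e=[100,15,5] → █
    (8,0)@(17, 1): e=[116,15,-11] → ·
    (1,1)@(3, 3): e=[-4,45,79] → ·
    (2,1)@(5, 3): e=[12,45,63] → █
    (6,1)@(13, 3): e=[76,45,-1] → ·
    (7,1)@(15, 3): e=[92,45,-17] → ·
  covered (15 px):
    · █ █ █ █ █ █ █ · · ·
    · · █ █ █ █ · · · · ·
    · · █ █ █ · · · · · ·
    · · · █ · · · · · · ·
    · · · · · · · · · · ·
    · · · · · · · · · · ·
    · · · · · · · · · · ·
T1:
  2·area = 112  (B↔C swapped to make it positive)
  edge (14, 0)→(10, 12): d=(-4,12) right/bottom  bias=-1
  edge (10, 12)→(4, 2): d=(-6,-10) top-left  bias=+0
  edge (4, 2)→(14, 0): d=(10,-2) top-left  bias=+0
    (4,0)@(9, 1): e=[56,56,0] → █  [on edge]
    (5,0)@(11, 1): e=[32,76,4] → █
    (6,0)@(13, 1): e=[8,96,8] → █
    (7,0)@(15, 1): e=[-16,116,12] → ·
    (2,1)@(5, 3): e=[96,4,12] → █
    (3,1)@(7, 3): e=[72,24,16] → █
    (6,1)@(13, 3): e=[0,84,28] → ·  [on edge]
    (2,2)@(5, 5): e=[88,-8,32] → ·
    (3,2)@(7, 5): e=[64,12,36] → █
    (6,2)@(13, 5): e=[-8,72,48] → ·
    (3,3)@(7, 7): e=[56,0,56] → █  [on edge]
    (6,3)@(13, 7): e=[-16,60,68] → ·
    (5,4)@(11, 9): e=[0,28,84] → ·  [on edge]
  covered (14 px):
    · · · · █ █ █ · · · ·
    · · █ █ █ █ · · · · ·
    · · · █ █ █ · · · · ·
    · · · █ █ █ · · · · ·
    · · · · █ · · · · · ·
    · · · · · · · · · · ·
    · · · · · · · · · · ·
T2:
  2·area = 80
  edge (2, 2)→(20, 6): d=(18,4) right/bottom  bias=-1
  edge (20, 6)→(18, 10): d=(-2,4) right/bottom  bias=-1
  edge (18, 10)→(2, 2): d=(-16,-8) top-left  bias=+0
    (2,1)@(5, 3): e=[6,66,8] → █
    (3,1)@(7, 3): e=[-2,58,24] → ·
    (2,2)@(5, 5): e=[42,62,-24] → ·
    (4,2)@(9, 5): e=[26,46,8] → █
    (5,2)@(11, 5): e=[18,38,24] → █
    (6,2)@(13, 5): e=[10,30,40] → █
    (7,2)@(15, 5): e=[2,22,56] → █
    (8,2)@(17, 5): e=[-6,14,72] → ·
    (4,3)@(9, 7): e=[62,42,-24] → ·
    (5,3)@(11, 7): e=[54,34,-8] → ·
    (6,3)@(13, 7): e=[46,26,8] → █
    (8,3)@(17, 7): e=[30,10,40] → █
  covered (10 px):
    · · · · · · · · · · ·
    · · █ · · · · · · · ·
    · · · · █ █ █ █ · · ·
    · · · · · · █ █ █ █ ·
    · · · · · · · · █ · ·
    · · · · · · · · · · ·
    · · · · · · · · · · ·

Z-buffer (winner per pixel, '.' = empty):
  . 0 0 0 1 1 1 0 . . .
  . . 2 1 1 1 . . . . .
  . . 0 1 2 2 2 2 . . .
  . . . 1 1 1 2 2 2 2 .
  . . . . 1 . . . 2 . .
  . . . . . . . . . . .
  . . . . . . . . . . .

Final: 1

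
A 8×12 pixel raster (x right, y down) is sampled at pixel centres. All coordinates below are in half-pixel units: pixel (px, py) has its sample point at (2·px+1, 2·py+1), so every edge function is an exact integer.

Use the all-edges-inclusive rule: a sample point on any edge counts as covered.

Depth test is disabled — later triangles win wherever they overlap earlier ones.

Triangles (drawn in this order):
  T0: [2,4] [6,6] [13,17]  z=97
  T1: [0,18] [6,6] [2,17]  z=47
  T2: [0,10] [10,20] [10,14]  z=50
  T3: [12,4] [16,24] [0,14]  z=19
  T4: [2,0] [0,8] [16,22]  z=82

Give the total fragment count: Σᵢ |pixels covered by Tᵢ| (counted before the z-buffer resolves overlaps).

T0:
  2·area = 30
  edge (2, 4)→(6, 6): d=(4,2) inclusive
  edge (6, 6)→(13, 17): d=(7,11) inclusive
  edge (13, 17)→(2, 4): d=(-11,-13) inclusive
    (1,2)@(3, 5): e=[2,26,2] → #
    (2,2)@(5, 5): e=[-2,4,28] → ·
    (1,3)@(3, 7): e=[10,40,-20] → ·
    (2,3)@(5, 7): e=[6,18,6] → #
    (3,3)@(7, 7): e=[2,-4,32] → ·
    (2,4)@(5, 9): e=[14,32,-16] → ·
    (3,4)@(7, 9): e=[10,10,10] → #
    (4,4)@(9, 9): e=[6,-12,36] → ·
    (3,5)@(7, 11): e=[18,24,-12] → ·
    (4,5)@(9, 11): e=[14,2,14] → #
    (5,5)@(11, 11): e=[10,-20,40] → ·
    (4,6)@(9, 13): e=[22,16,-8] → ·
    (6,8)@(13, 17): e=[30,0,0] → #  [on edge]
  covered (5 px):
    · · · · · · · ·
    · · · · · · · ·
    · # · · · · · ·
    · · # · · · · ·
    · · · # · · · ·
    · · · · # · · ·
    · · · · · · · ·
    · · · · · · · ·
    · · · · · · # ·
    · · · · · · · ·
    · · · · · · · ·
    · · · · · · · ·
T1:
  2·area = 18
  edge (0, 18)→(6, 6): d=(6,-12) inclusive
  edge (6, 6)→(2, 17): d=(-4,11) inclusive
  edge (2, 17)→(0, 18): d=(-2,1) inclusive
    (1,6)@(3, 13): e=[6,5,7] → #
    (2,6)@(5, 13): e=[30,-17,5] → ·
    (1,7)@(3, 15): e=[18,-3,3] → ·
    (0,8)@(1, 17): e=[6,11,1] → #
    (1,8)@(3, 17): e=[30,-11,-1] → ·
    (0,9)@(1, 19): e=[18,3,-3] → ·
  covered (2 px):
    · · · · · · · ·
    · · · · · · · ·
    · · · · · · · ·
    · · · · · · · ·
    · · · · · · · ·
    · · · · · · · ·
    · # · · · · · ·
    · · · · · · · ·
    # · · · · · · ·
    · · · · · · · ·
    · · · · · · · ·
    · · · · · · · ·
T2:
  2·area = 60  (B↔C swapped to make it positive)
  edge (0, 10)→(10, 14): d=(10,4) inclusive
  edge (10, 14)→(10, 20): d=(0,6) inclusive
  edge (10, 20)→(0, 10): d=(-10,-10) inclusive
    (0,5)@(1, 11): e=[6,54,0] → #  [on edge]
    (1,5)@(3, 11): e=[-2,42,20] → ·
    (0,6)@(1, 13): e=[26,54,-20] → ·
    (1,6)@(3, 13): e=[18,42,0] → #  [on edge]
    (2,6)@(5, 13): e=[10,30,20] → #
    (3,6)@(7, 13): e=[2,18,40] → #
    (4,6)@(9, 13): e=[-6,6,60] → ·
    (1,7)@(3, 15): e=[38,42,-20] → ·
    (2,7)@(5, 15): e=[30,30,0] → #  [on edge]
    (4,7)@(9, 15): e=[14,6,40] → #
    (5,7)@(11, 15): e=[6,-6,60] → ·
    (2,8)@(5, 17): e=[50,30,-20] → ·
    (3,8)@(7, 17): e=[42,18,0] → #  [on edge]
    (4,9)@(9, 19): e=[54,6,0] → #  [on edge]
    (5,10)@(11, 21): e=[66,-6,0] → ·  [on edge]
    (6,11)@(13, 23): e=[78,-18,0] → ·  [on edge]
  covered (10 px):
    · · · · · · · ·
    · · · · · · · ·
    · · · · · · · ·
    · · · · · · · ·
    · · · · · · · ·
    # · · · · · · ·
    · # # # · · · ·
    · · # # # · · ·
    · · · # # · · ·
    · · · · # · · ·
    · · · · · · · ·
    · · · · · · · ·
T3:
  2·area = 280
  edge (12, 4)→(16, 24): d=(4,20) inclusive
  edge (16, 24)→(0, 14): d=(-16,-10) inclusive
  edge (0, 14)→(12, 4): d=(12,-10) inclusive
    (5,2)@(11, 5): e=[24,254,2] → #
    (6,2)@(13, 5): e=[-16,274,22] → ·
    (4,3)@(9, 7): e=[72,202,6] → #
    (6,3)@(13, 7): e=[-8,242,46] → ·
    (3,4)@(7, 9): e=[120,150,10] → #
    (6,4)@(13, 9): e=[0,210,70] → #  [on edge]
    (7,4)@(15, 9): e=[-40,230,90] → ·
    (2,5)@(5, 11): e=[168,98,14] → #
    (7,5)@(15, 11): e=[-32,198,114] → ·
    (1,6)@(3, 13): e=[216,46,18] → #
    (7,6)@(15, 13): e=[-24,166,138] → ·
    (1,7)@(3, 15): e=[224,14,42] → #
    (7,9)@(15, 19): e=[0,70,210] → #  [on edge]
  covered (36 px):
    · · · · · · · ·
    · · · · · · · ·
    · · · · · # · ·
    · · · · # # · ·
    · · · # # # # ·
    · · # # # # # ·
    · # # # # # # ·
    · # # # # # # ·
    · · # # # # # ·
    · · · · # # # #
    · · · · · · # #
    · · · · · · · #
T4:
  2·area = 156  (B↔C swapped to make it positive)
  edge (2, 0)→(16, 22): d=(14,22) inclusive
  edge (16, 22)→(0, 8): d=(-16,-14) inclusive
  edge (0, 8)→(2, 0): d=(2,-8) inclusive
    (1,1)@(3, 3): e=[20,122,14] → #
    (2,1)@(5, 3): e=[-24,150,30] → ·
    (0,2)@(1, 5): e=[92,62,2] → #
    (2,2)@(5, 5): e=[4,118,34] → #
    (3,2)@(7, 5): e=[-40,146,50] → ·
    (0,3)@(1, 7): e=[120,30,6] → #
    (3,3)@(7, 7): e=[-12,114,54] → ·
    (0,4)@(1, 9): e=[148,-2,10] → ·
    (1,4)@(3, 9): e=[104,26,26] → #
    (3,4)@(7, 9): e=[16,82,58] → #
    (4,4)@(9, 9): e=[-28,110,74] → ·
    (1,5)@(3, 11): e=[132,-6,30] → ·
    (4,5)@(9, 11): e=[0,78,78] → #  [on edge]
  covered (20 px):
    · · · · · · · ·
    · # · · · · · ·
    # # # · · · · ·
    # # # · · · · ·
    · # # # · · · ·
    · · # # # · · ·
    · · · # # · · ·
    · · · · # # · ·
    · · · · · # · ·
    · · · · · · # ·
    · · · · · · · #
    · · · · · · · ·

Result: 73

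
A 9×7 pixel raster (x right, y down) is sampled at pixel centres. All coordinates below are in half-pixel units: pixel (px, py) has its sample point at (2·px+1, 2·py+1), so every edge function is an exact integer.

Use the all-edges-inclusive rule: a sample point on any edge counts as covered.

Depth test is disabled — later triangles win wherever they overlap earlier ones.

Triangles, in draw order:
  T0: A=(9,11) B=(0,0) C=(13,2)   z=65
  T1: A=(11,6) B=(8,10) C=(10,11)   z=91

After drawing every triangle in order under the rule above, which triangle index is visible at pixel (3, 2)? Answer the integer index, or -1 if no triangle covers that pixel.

T0:
  2·area = 125
  edge (9, 11)→(0, 0): d=(-9,-11) inclusive
  edge (0, 0)→(13, 2): d=(13,2) inclusive
  edge (13, 2)→(9, 11): d=(-4,9) inclusive
    (0,0)@(1, 1): e=[2,11,112] → █
    (1,0)@(3, 1): e=[24,7,94] → █
    (2,0)@(5, 1): e=[46,3,76] → █
    (3,0)@(7, 1): e=[68,-1,58] → ·
    (0,1)@(1, 3): e=[-16,37,104] → ·
    (1,1)@(3, 3): e=[6,33,86] → █
    (3,1)@(7, 3): e=[50,25,50] → █
    (4,1)@(9, 3): e=[72,21,32] → █
    (5,1)@(11, 3): e=[94,17,14] → █
    (6,1)@(13, 3): e=[116,13,-4] → ·
    (1,2)@(3, 5): e=[-12,59,78] → ·
    (2,2)@(5, 5): e=[10,55,60] → █
    (4,5)@(9, 11): e=[0,125,0] → █  [on edge]
  covered (16 px):
    █ █ █ · · · · · ·
    · █ █ █ █ █ · · ·
    · · █ █ █ █ · · ·
    · · · █ █ · · · ·
    · · · · █ · · · ·
    · · · · █ · · · ·
    · · · · · · · · ·
T1:
  2·area = 11  (B↔C swapped to make it positive)
  edge (11, 6)→(10, 11): d=(-1,5) inclusive
  edge (10, 11)→(8, 10): d=(-2,-1) inclusive
  edge (8, 10)→(11, 6): d=(3,-4) inclusive
    (4,4)@(9, 9): e=[7,3,1] → █
    (5,4)@(11, 9): e=[-3,5,9] → ·
    (4,5)@(9, 11): e=[5,-1,7] → ·
  covered (1 px):
    · · · · · · · · ·
    · · · · · · · · ·
    · · · · · · · · ·
    · · · · · · · · ·
    · · · · █ · · · ·
    · · · · · · · · ·
    · · · · · · · · ·

Z-buffer (winner per pixel, '.' = empty):
  0 0 0 . . . . . .
  . 0 0 0 0 0 . . .
  . . 0 0 0 0 . . .
  . . . 0 0 . . . .
  . . . . 1 . . . .
  . . . . 0 . . . .
  . . . . . . . . .

Final: 0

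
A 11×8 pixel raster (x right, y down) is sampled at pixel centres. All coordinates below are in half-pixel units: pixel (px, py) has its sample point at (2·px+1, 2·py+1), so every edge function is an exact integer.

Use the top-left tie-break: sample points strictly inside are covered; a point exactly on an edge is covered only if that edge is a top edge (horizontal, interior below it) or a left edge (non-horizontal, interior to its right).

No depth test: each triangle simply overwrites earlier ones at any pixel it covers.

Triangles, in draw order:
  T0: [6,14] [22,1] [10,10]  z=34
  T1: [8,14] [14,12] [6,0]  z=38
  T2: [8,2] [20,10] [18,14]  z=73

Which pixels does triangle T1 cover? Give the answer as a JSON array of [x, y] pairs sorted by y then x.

T0:
  2·area = 12  (B↔C swapped to make it positive)
  edge (6, 14)→(10, 10): d=(4,-4) top-left  bias=+0
  edge (10, 10)→(22, 1): d=(12,-9) top-left  bias=+0
  edge (22, 1)→(6, 14): d=(-16,13) right/bottom  bias=-1
    (9,0)@(19, 1): e=[0,-27,39] → .  [on edge]
    (8,1)@(17, 3): e=[0,-21,33] → .  [on edge]
    (7,2)@(15, 5): e=[0,-15,27] → .  [on edge]
    (8,2)@(17, 5): e=[8,3,1] → X
    (9,2)@(19, 5): e=[16,21,-25] → .
    (6,3)@(13, 7): e=[0,-9,21] → .  [on edge]
    (8,3)@(17, 7): e=[16,27,-31] → .
    (5,4)@(11, 9): e=[0,-3,15] → .  [on edge]
    (4,5)@(9, 11): e=[0,3,9] → X  [on edge]
    (5,5)@(11, 11): e=[8,21,-17] → .
    (3,6)@(7, 13): e=[0,9,3] → X  [on edge]
    (4,6)@(9, 13): e=[8,27,-23] → .
    (2,7)@(5, 15): e=[0,15,-3] → .  [on edge]
  covered (3 px):
    . . . . . . . . . . .
    . . . . . . . . . . .
    . . . . . . . . X . .
    . . . . . . . . . . .
    . . . . . . . . . . .
    . . . . X . . . . . .
    . . . X . . . . . . .
    . . . . . . . . . . .
T1:
  2·area = 88  (B↔C swapped to make it positive)
  edge (8, 14)→(6, 0): d=(-2,-14) top-left  bias=+0
  edge (6, 0)→(14, 12): d=(8,12) right/bottom  bias=-1
  edge (14, 12)→(8, 14): d=(-6,2) right/bottom  bias=-1
    (3,1)@(7, 3): e=[8,12,68] → X
    (4,1)@(9, 3): e=[36,-12,64] → .
    (3,2)@(7, 5): e=[4,28,56] → X
    (4,2)@(9, 5): e=[32,4,52] → X
    (5,2)@(11, 5): e=[60,-20,48] → .
    (3,3)@(7, 7): e=[0,44,44] → X  [on edge]
    (5,3)@(11, 7): e=[56,-4,36] → .
    (3,4)@(7, 9): e=[-4,60,32] → .
    (4,4)@(9, 9): e=[24,36,28] → X
    (5,4)@(11, 9): e=[52,12,24] → X
    (6,4)@(13, 9): e=[80,-12,20] → .
    (4,5)@(9, 11): e=[20,52,16] → X
    (8,5)@(17, 11): e=[132,-44,0] → .  [on edge]
    (5,6)@(11, 13): e=[44,44,0] → .  [on edge]
    (2,7)@(5, 15): e=[-44,132,0] → .  [on edge]
  covered (11 px):
    . . . . . . . . . . .
    . . . X . . . . . . .
    . . . X X . . . . . .
    . . . X X . . . . . .
    . . . . X X . . . . .
    . . . . X X X . . . .
    . . . . X . . . . . .
    . . . . . . . . . . .
T2:
  2·area = 64
  edge (8, 2)→(20, 10): d=(12,8) right/bottom  bias=-1
  edge (20, 10)→(18, 14): d=(-2,4) right/bottom  bias=-1
  edge (18, 14)→(8, 2): d=(-10,-12) top-left  bias=+0
    (4,1)@(9, 3): e=[4,58,2] → X
    (5,1)@(11, 3): e=[-12,50,26] → .
    (4,2)@(9, 5): e=[28,54,-18] → .
    (5,2)@(11, 5): e=[12,46,6] → X
    (6,2)@(13, 5): e=[-4,38,30] → .
    (5,3)@(11, 7): e=[36,42,-14] → .
    (6,3)@(13, 7): e=[20,34,10] → X
    (7,3)@(15, 7): e=[4,26,34] → X
    (8,3)@(17, 7): e=[-12,18,58] → .
    (6,4)@(13, 9): e=[44,30,-10] → .
    (7,4)@(15, 9): e=[28,22,14] → X
    (8,4)@(17, 9): e=[12,14,38] → X
  covered (8 px):
    . . . . . . . . . . .
    . . . . X . . . . . .
    . . . . . X . . . . .
    . . . . . . X X . . .
    . . . . . . . X X . .
    . . . . . . . . X X .
    . . . . . . . . . . .
    . . . . . . . . . . .

Final: [[3,1],[3,2],[4,2],[3,3],[4,3],[4,4],[5,4],[4,5],[5,5],[6,5],[4,6]]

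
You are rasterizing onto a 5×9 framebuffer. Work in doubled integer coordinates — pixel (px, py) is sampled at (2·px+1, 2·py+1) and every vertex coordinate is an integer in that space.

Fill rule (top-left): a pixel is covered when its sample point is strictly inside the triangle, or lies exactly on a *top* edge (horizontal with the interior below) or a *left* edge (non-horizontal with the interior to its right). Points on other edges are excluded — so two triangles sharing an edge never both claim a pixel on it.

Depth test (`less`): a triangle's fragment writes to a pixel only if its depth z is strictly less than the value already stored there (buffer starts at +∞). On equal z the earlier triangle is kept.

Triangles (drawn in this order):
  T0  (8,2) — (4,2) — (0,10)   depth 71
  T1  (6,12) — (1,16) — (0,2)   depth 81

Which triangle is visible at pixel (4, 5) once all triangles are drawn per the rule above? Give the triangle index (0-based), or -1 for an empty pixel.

T0:
  2·area = 32  (B↔C swapped to make it positive)
  edge (8, 2)→(0, 10): d=(-8,8) right/bottom  bias=-1
  edge (0, 10)→(4, 2): d=(4,-8) top-left  bias=+0
  edge (4, 2)→(8, 2): d=(4,0) top-left  bias=+0
    (4,0)@(9, 1): e=[0,36,-4] → ·  [on edge]
    (2,1)@(5, 3): e=[16,12,4] → █
    (3,1)@(7, 3): e=[0,28,4] → ·  [on edge]
    (1,2)@(3, 5): e=[16,4,12] → █
    (2,2)@(5, 5): e=[0,20,12] → ·  [on edge]
    (1,3)@(3, 7): e=[0,12,20] → ·  [on edge]
    (0,4)@(1, 9): e=[0,4,28] → ·  [on edge]
  covered (2 px):
    · · · · ·
    · · █ · ·
    · █ · · ·
    · · · · ·
    · · · · ·
    · · · · ·
    · · · · ·
    · · · · ·
    · · · · ·
T1:
  2·area = 74
  edge (6, 12)→(1, 16): d=(-5,4) right/bottom  bias=-1
  edge (1, 16)→(0, 2): d=(-1,-14) top-left  bias=+0
  edge (0, 2)→(6, 12): d=(6,10) right/bottom  bias=-1
    (0,2)@(1, 5): e=[55,11,8] → █
    (1,2)@(3, 5): e=[47,39,-12] → ·
    (0,3)@(1, 7): e=[45,9,20] → █
    (1,3)@(3, 7): e=[37,37,0] → ·  [on edge]
    (0,4)@(1, 9): e=[35,7,32] → █
    (1,4)@(3, 9): e=[27,35,12] → █
    (2,4)@(5, 9): e=[19,63,-8] → ·
    (0,5)@(1, 11): e=[25,5,44] → █
    (2,5)@(5, 11): e=[9,61,4] → █
    (3,5)@(7, 11): e=[1,89,-16] → ·
    (0,6)@(1, 13): e=[15,3,56] → █
    (2,6)@(5, 13): e=[-1,59,16] → ·
    (4,8)@(9, 17): e=[-37,111,0] → ·  [on edge]
  covered (10 px):
    · · · · ·
    · · · · ·
    █ · · · ·
    █ · · · ·
    █ █ · · ·
    █ █ █ · ·
    █ █ · · ·
    █ · · · ·
    · · · · ·

Z-buffer (winner per pixel, '.' = empty):
  . . . . .
  . . 0 . .
  1 0 . . .
  1 . . . .
  1 1 . . .
  1 1 1 . .
  1 1 . . .
  1 . . . .
  . . . . .

Answer: -1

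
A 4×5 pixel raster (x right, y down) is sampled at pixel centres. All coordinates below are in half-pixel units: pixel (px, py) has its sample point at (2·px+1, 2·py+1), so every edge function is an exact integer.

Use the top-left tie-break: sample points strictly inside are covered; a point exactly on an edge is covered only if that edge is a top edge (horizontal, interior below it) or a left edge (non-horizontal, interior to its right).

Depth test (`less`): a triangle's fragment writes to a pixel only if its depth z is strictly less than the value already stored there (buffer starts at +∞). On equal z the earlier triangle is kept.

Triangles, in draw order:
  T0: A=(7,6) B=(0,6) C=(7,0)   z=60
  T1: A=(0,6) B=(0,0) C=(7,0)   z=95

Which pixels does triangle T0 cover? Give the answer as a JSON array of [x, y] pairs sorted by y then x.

T0:
  2·area = 42
  edge (7, 6)→(0, 6): d=(-7,0) right/bottom  bias=-1
  edge (0, 6)→(7, 0): d=(7,-6) top-left  bias=+0
  edge (7, 0)→(7, 6): d=(0,6) right/bottom  bias=-1
    (3,0)@(7, 1): e=[35,7,0] → .  [on edge]
    (2,1)@(5, 3): e=[21,9,12] → X
    (3,1)@(7, 3): e=[21,21,0] → .  [on edge]
    (1,2)@(3, 5): e=[7,11,24] → X
    (3,2)@(7, 5): e=[7,35,0] → .  [on edge]
    (1,3)@(3, 7): e=[-7,25,24] → .
    (2,3)@(5, 7): e=[-7,37,12] → .
    (3,3)@(7, 7): e=[-7,49,0] → .  [on edge]
    (3,4)@(7, 9): e=[-21,63,0] → .  [on edge]
  covered (3 px):
    . . . .
    . . X .
    . X X .
    . . . .
    . . . .
T1:
  2·area = 42
  edge (0, 6)→(0, 0): d=(0,-6) top-left  bias=+0
  edge (0, 0)→(7, 0): d=(7,0) top-left  bias=+0
  edge (7, 0)→(0, 6): d=(-7,6) right/bottom  bias=-1
    (0,0)@(1, 1): e=[6,7,29] → X
    (1,0)@(3, 1): e=[18,7,17] → X
    (2,0)@(5, 1): e=[30,7,5] → X
    (3,0)@(7, 1): e=[42,7,-7] → .
    (0,1)@(1, 3): e=[6,21,15] → X
    (2,1)@(5, 3): e=[30,21,-9] → .
    (0,2)@(1, 5): e=[6,35,1] → X
    (1,2)@(3, 5): e=[18,35,-11] → .
    (0,3)@(1, 7): e=[6,49,-13] → .
  covered (6 px):
    X X X .
    X X . .
    X . . .
    . . . .
    . . . .

Final: [[2,1],[1,2],[2,2]]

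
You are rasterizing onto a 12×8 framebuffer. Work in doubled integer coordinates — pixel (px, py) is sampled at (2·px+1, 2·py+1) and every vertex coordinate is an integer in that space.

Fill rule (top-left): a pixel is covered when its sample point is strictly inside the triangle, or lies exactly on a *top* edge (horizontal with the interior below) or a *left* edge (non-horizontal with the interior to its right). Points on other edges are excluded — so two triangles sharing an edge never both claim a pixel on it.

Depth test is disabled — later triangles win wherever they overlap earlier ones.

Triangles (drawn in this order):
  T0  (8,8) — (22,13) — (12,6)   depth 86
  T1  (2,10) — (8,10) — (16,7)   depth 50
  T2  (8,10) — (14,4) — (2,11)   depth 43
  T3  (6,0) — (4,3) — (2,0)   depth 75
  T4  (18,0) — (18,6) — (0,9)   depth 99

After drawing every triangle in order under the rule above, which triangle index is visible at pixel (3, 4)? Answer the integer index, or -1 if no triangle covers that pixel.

T0:
  2·area = 48  (B↔C swapped to make it positive)
  edge (8, 8)→(12, 6): d=(4,-2) top-left  bias=+0
  edge (12, 6)→(22, 13): d=(10,7) right/bottom  bias=-1
  edge (22, 13)→(8, 8): d=(-14,-5) top-left  bias=+0
    (5,3)@(11, 7): e=[2,17,29] → #
    (6,3)@(13, 7): e=[6,3,39] → #
    (7,3)@(15, 7): e=[10,-11,49] → ·
    (5,4)@(11, 9): e=[10,37,1] → #
    (7,4)@(15, 9): e=[18,9,21] → #
    (8,4)@(17, 9): e=[22,-5,31] → ·
    (5,5)@(11, 11): e=[18,57,-27] → ·
    (6,5)@(13, 11): e=[22,43,-17] → ·
    (7,5)@(15, 11): e=[26,29,-7] → ·
    (8,5)@(17, 11): e=[30,15,3] → #
    (9,5)@(19, 11): e=[34,1,13] → #
    (10,5)@(21, 11): e=[38,-13,23] → ·
  covered (7 px):
    · · · · · · · · · · · ·
    · · · · · · · · · · · ·
    · · · · · · · · · · · ·
    · · · · · # # · · · · ·
    · · · · · # # # · · · ·
    · · · · · · · · # # · ·
    · · · · · · · · · · · ·
    · · · · · · · · · · · ·
T1:
  2·area = 18  (B↔C swapped to make it positive)
  edge (2, 10)→(16, 7): d=(14,-3) top-left  bias=+0
  edge (16, 7)→(8, 10): d=(-8,3) right/bottom  bias=-1
  edge (8, 10)→(2, 10): d=(-6,0) right/bottom  bias=-1
    (3,4)@(7, 9): e=[1,11,6] → #
    (4,4)@(9, 9): e=[7,5,6] → #
    (5,4)@(11, 9): e=[13,-1,6] → ·
    (3,5)@(7, 11): e=[29,-5,-6] → ·
    (4,5)@(9, 11): e=[35,-11,-6] → ·
  covered (2 px):
    · · · · · · · · · · · ·
    · · · · · · · · · · · ·
    · · · · · · · · · · · ·
    · · · · · · · · · · · ·
    · · · # # · · · · · · ·
    · · · · · · · · · · · ·
    · · · · · · · · · · · ·
    · · · · · · · · · · · ·
T2:
  2·area = 30  (B↔C swapped to make it positive)
  edge (8, 10)→(2, 11): d=(-6,1) right/bottom  bias=-1
  edge (2, 11)→(14, 4): d=(12,-7) top-left  bias=+0
  edge (14, 4)→(8, 10): d=(-6,6) right/bottom  bias=-1
    (8,0)@(17, 1): e=[45,-15,0] → ·  [on edge]
    (7,1)@(15, 3): e=[35,-5,0] → ·  [on edge]
    (6,2)@(13, 5): e=[25,5,0] → ·  [on edge]
    (4,3)@(9, 7): e=[17,1,12] → #
    (5,3)@(11, 7): e=[15,15,0] → ·  [on edge]
    (3,4)@(7, 9): e=[7,11,12] → #
    (4,4)@(9, 9): e=[5,25,0] → ·  [on edge]
    (3,5)@(7, 11): e=[-5,35,0] → ·  [on edge]
    (2,6)@(5, 13): e=[-15,45,0] → ·  [on edge]
    (1,7)@(3, 15): e=[-25,55,0] → ·  [on edge]
  covered (2 px):
    · · · · · · · · · · · ·
    · · · · · · · · · · · ·
    · · · · · · · · · · · ·
    · · · · # · · · · · · ·
    · · · # · · · · · · · ·
    · · · · · · · · · · · ·
    · · · · · · · · · · · ·
    · · · · · · · · · · · ·
T3:
  2·area = 12
  edge (6, 0)→(4, 3): d=(-2,3) right/bottom  bias=-1
  edge (4, 3)→(2, 0): d=(-2,-3) top-left  bias=+0
  edge (2, 0)→(6, 0): d=(4,0) top-left  bias=+0
    (1,0)@(3, 1): e=[7,1,4] → #
    (2,0)@(5, 1): e=[1,7,4] → #
    (3,0)@(7, 1): e=[-5,13,4] → ·
    (1,1)@(3, 3): e=[3,-3,12] → ·
    (2,1)@(5, 3): e=[-3,3,12] → ·
  covered (2 px):
    · # # · · · · · · · · ·
    · · · · · · · · · · · ·
    · · · · · · · · · · · ·
    · · · · · · · · · · · ·
    · · · · · · · · · · · ·
    · · · · · · · · · · · ·
    · · · · · · · · · · · ·
    · · · · · · · · · · · ·
T4:
  2·area = 108
  edge (18, 0)→(18, 6): d=(0,6) right/bottom  bias=-1
  edge (18, 6)→(0, 9): d=(-18,3) right/bottom  bias=-1
  edge (0, 9)→(18, 0): d=(18,-9) top-left  bias=+0
    (8,0)@(17, 1): e=[6,93,9] → #
    (9,0)@(19, 1): e=[-6,87,27] → ·
    (6,1)@(13, 3): e=[30,69,9] → #
    (7,1)@(15, 3): e=[18,63,27] → #
    (9,1)@(19, 3): e=[-6,51,63] → ·
    (4,2)@(9, 5): e=[54,45,9] → #
    (5,2)@(11, 5): e=[42,39,27] → #
    (9,2)@(19, 5): e=[-6,15,99] → ·
    (2,3)@(5, 7): e=[78,21,9] → #
    (3,3)@(7, 7): e=[66,15,27] → #
    (6,3)@(13, 7): e=[30,-3,81] → ·
    (7,3)@(15, 7): e=[18,-9,99] → ·
  covered (13 px):
    · · · · · · · · # · · ·
    · · · · · · # # # · · ·
    · · · · # # # # # · · ·
    · · # # # # · · · · · ·
    · · · · · · · · · · · ·
    · · · · · · · · · · · ·
    · · · · · · · · · · · ·
    · · · · · · · · · · · ·

Z-buffer (winner per pixel, '.' = empty):
  . 3 3 . . . . . 4 . . .
  . . . . . . 4 4 4 . . .
  . . . . 4 4 4 4 4 . . .
  . . 4 4 4 4 0 . . . . .
  . . . 2 1 0 0 0 . . . .
  . . . . . . . . 0 0 . .
  . . . . . . . . . . . .
  . . . . . . . . . . . .

Result: 2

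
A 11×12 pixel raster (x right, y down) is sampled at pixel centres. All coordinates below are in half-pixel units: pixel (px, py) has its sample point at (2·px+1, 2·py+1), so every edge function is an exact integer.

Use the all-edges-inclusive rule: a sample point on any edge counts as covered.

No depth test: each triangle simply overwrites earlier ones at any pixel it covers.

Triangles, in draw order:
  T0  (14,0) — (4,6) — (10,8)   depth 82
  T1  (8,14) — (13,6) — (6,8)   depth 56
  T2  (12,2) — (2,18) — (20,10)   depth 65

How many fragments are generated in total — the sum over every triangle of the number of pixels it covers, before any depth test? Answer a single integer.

T0:
  2·area = 56  (B↔C swapped to make it positive)
  edge (14, 0)→(10, 8): d=(-4,8) inclusive
  edge (10, 8)→(4, 6): d=(-6,-2) inclusive
  edge (4, 6)→(14, 0): d=(10,-6) inclusive
    (6,0)@(13, 1): e=[4,48,4] → X
    (7,0)@(15, 1): e=[-12,52,16] → .
    (4,1)@(9, 3): e=[28,28,0] → X  [on edge]
    (5,1)@(11, 3): e=[12,32,12] → X
    (6,1)@(13, 3): e=[-4,36,24] → .
    (0,2)@(1, 5): e=[84,0,-28] → .  [on edge]
    (3,2)@(7, 5): e=[36,12,8] → X
    (6,2)@(13, 5): e=[-12,24,44] → .
    (3,3)@(7, 7): e=[28,0,28] → X  [on edge]
    (5,3)@(11, 7): e=[-4,8,52] → .
    (3,4)@(7, 9): e=[20,-12,48] → .
    (4,4)@(9, 9): e=[4,-8,60] → .
    (6,4)@(13, 9): e=[-28,0,84] → .  [on edge]
    (9,5)@(19, 11): e=[-84,0,140] → .  [on edge]
  covered (8 px):
    . . . . . . X . . . .
    . . . . X X . . . . .
    . . . X X X . . . . .
    . . . X X . . . . . .
    . . . . . . . . . . .
    . . . . . . . . . . .
    . . . . . . . . . . .
    . . . . . . . . . . .
    . . . . . . . . . . .
    . . . . . . . . . . .
    . . . . . . . . . . .
    . . . . . . . . . . .
T1:
  2·area = 46  (B↔C swapped to make it positive)
  edge (8, 14)→(6, 8): d=(-2,-6) inclusive
  edge (6, 8)→(13, 6): d=(7,-2) inclusive
  edge (13, 6)→(8, 14): d=(-5,8) inclusive
    (2,2)@(5, 5): e=[0,-23,69] → .  [on edge]
    (5,3)@(11, 7): e=[32,3,11] → X
    (6,3)@(13, 7): e=[44,7,-5] → .
    (3,4)@(7, 9): e=[4,9,33] → X
    (4,4)@(9, 9): e=[16,13,17] → X
    (6,4)@(13, 9): e=[40,21,-15] → .
    (3,5)@(7, 11): e=[0,23,23] → X  [on edge]
    (5,5)@(11, 11): e=[24,31,-9] → .
    (3,6)@(7, 13): e=[-4,37,13] → .
    (4,6)@(9, 13): e=[8,41,-3] → .
    (4,8)@(9, 17): e=[0,69,-23] → .  [on edge]
    (5,11)@(11, 23): e=[0,115,-69] → .  [on edge]
  covered (6 px):
    . . . . . . . . . . .
    . . . . . . . . . . .
    . . . . . . . . . . .
    . . . . . X . . . . .
    . . . X X X . . . . .
    . . . X X . . . . . .
    . . . . . . . . . . .
    . . . . . . . . . . .
    . . . . . . . . . . .
    . . . . . . . . . . .
    . . . . . . . . . . .
    . . . . . . . . . . .
T2:
  2·area = 208  (B↔C swapped to make it positive)
  edge (12, 2)→(20, 10): d=(8,8) inclusive
  edge (20, 10)→(2, 18): d=(-18,8) inclusive
  edge (2, 18)→(12, 2): d=(10,-16) inclusive
    (5,0)@(11, 1): e=[0,234,-26] → .  [on edge]
    (6,1)@(13, 3): e=[0,182,26] → X  [on edge]
    (7,1)@(15, 3): e=[-16,166,58] → .
    (5,2)@(11, 5): e=[32,162,14] → X
    (7,2)@(15, 5): e=[0,130,78] → X  [on edge]
    (8,2)@(17, 5): e=[-16,114,110] → .
    (4,3)@(9, 7): e=[64,142,2] → X
    (8,3)@(17, 7): e=[0,78,130] → X  [on edge]
    (9,3)@(19, 7): e=[-16,62,162] → .
    (4,4)@(9, 9): e=[80,106,22] → X
    (9,4)@(19, 9): e=[0,26,182] → X  [on edge]
    (10,4)@(21, 9): e=[-16,10,214] → .
    (10,5)@(21, 11): e=[0,-26,234] → .  [on edge]
  covered (28 px):
    . . . . . . . . . . .
    . . . . . . X . . . .
    . . . . . X X X . . .
    . . . . X X X X X . .
    . . . . X X X X X X .
    . . . X X X X X X . .
    . . . X X X X . . . .
    . . X X . . . . . . .
    . X . . . . . . . . .
    . . . . . . . . . . .
    . . . . . . . . . . .
    . . . . . . . . . . .

Answer: 42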